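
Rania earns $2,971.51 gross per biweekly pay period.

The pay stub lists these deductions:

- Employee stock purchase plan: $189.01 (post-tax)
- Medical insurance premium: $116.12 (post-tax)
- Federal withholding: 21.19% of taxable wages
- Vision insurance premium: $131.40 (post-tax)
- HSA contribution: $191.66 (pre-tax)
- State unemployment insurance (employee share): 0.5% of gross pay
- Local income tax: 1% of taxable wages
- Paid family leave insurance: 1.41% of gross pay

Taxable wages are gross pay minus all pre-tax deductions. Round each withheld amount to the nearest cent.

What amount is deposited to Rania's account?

$1,669.71

HSA contribution: $191.66
Taxable wages = $2,971.51 − $191.66 = $2,779.85
Local income tax: $2,779.85 × 0.01 = $27.80
Federal withholding: $2,779.85 × 0.2119 = $589.05
State unemployment insurance (employee share): $2,971.51 × 0.005 = $14.86
Paid family leave insurance: $2,971.51 × 0.0141 = $41.90
Employee stock purchase plan: $189.01
Vision insurance premium: $131.40
Medical insurance premium: $116.12
Total deductions = $191.66 + $27.80 + $589.05 + $14.86 + $41.90 + $189.01 + $131.40 + $116.12 = $1,301.80
Net pay = $2,971.51 − $1,301.80 = $1,669.71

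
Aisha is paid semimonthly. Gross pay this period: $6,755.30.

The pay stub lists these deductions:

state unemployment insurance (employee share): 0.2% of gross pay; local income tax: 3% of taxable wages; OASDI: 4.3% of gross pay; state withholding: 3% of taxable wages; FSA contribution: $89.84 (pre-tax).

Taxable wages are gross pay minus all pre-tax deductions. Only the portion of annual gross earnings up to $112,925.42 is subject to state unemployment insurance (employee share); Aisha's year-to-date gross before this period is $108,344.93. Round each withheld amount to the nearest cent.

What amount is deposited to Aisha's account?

FSA contribution: $89.84
Taxable wages = $6,755.30 − $89.84 = $6,665.46
State withholding: $6,665.46 × 0.03 = $199.96
Local income tax: $6,665.46 × 0.03 = $199.96
OASDI: $6,755.30 × 0.043 = $290.48
State unemployment insurance (employee share): only $112,925.42 − $108,344.93 = $4,580.49 of this check is subject → $4,580.49 × 0.002 = $9.16
Total deductions = $89.84 + $199.96 + $199.96 + $290.48 + $9.16 = $789.40
Net pay = $6,755.30 − $789.40 = $5,965.90

$5,965.90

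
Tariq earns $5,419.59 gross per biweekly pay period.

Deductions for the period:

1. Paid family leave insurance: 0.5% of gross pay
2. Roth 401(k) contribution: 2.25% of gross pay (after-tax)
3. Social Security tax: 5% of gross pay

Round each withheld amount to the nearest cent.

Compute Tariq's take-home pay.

$4,999.57

Social Security tax: $5,419.59 × 0.05 = $270.98
Paid family leave insurance: $5,419.59 × 0.005 = $27.10
Roth 401(k) contribution: $5,419.59 × 0.0225 = $121.94
Total deductions = $270.98 + $27.10 + $121.94 = $420.02
Net pay = $5,419.59 − $420.02 = $4,999.57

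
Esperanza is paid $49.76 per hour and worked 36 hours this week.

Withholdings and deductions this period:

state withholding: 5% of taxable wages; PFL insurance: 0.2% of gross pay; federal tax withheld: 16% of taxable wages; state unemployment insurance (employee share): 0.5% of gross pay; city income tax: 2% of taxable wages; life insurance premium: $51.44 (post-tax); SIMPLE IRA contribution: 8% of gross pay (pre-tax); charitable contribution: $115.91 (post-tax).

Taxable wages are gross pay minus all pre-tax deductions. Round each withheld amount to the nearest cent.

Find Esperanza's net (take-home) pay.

Gross pay: 36 × $49.76 = $1,791.36
SIMPLE IRA contribution: $1,791.36 × 0.08 = $143.31
Taxable wages = $1,791.36 − $143.31 = $1,648.05
Federal tax withheld: $1,648.05 × 0.16 = $263.69
State withholding: $1,648.05 × 0.05 = $82.40
City income tax: $1,648.05 × 0.02 = $32.96
PFL insurance: $1,791.36 × 0.002 = $3.58
State unemployment insurance (employee share): $1,791.36 × 0.005 = $8.96
Life insurance premium: $51.44
Charitable contribution: $115.91
Total deductions = $143.31 + $263.69 + $82.40 + $32.96 + $3.58 + $8.96 + $51.44 + $115.91 = $702.25
Net pay = $1,791.36 − $702.25 = $1,089.11

$1,089.11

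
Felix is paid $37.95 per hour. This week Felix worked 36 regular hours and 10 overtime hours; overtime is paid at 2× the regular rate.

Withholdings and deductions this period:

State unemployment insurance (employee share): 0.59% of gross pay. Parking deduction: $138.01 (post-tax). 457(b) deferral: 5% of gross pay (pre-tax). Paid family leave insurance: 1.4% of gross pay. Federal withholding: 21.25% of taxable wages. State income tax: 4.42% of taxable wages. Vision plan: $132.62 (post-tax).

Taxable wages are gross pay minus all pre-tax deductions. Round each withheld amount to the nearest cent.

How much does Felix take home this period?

Regular pay: 36 × $37.95 = $1,366.20
Overtime pay: 10 × $37.95 × 2 = $759.00
Gross pay = $1,366.20 + $759.00 = $2,125.20
457(b) deferral: $2,125.20 × 0.05 = $106.26
Taxable wages = $2,125.20 − $106.26 = $2,018.94
State income tax: $2,018.94 × 0.0442 = $89.24
Federal withholding: $2,018.94 × 0.2125 = $429.02
State unemployment insurance (employee share): $2,125.20 × 0.0059 = $12.54
Paid family leave insurance: $2,125.20 × 0.014 = $29.75
Vision plan: $132.62
Parking deduction: $138.01
Total deductions = $106.26 + $89.24 + $429.02 + $12.54 + $29.75 + $132.62 + $138.01 = $937.44
Net pay = $2,125.20 − $937.44 = $1,187.76

$1,187.76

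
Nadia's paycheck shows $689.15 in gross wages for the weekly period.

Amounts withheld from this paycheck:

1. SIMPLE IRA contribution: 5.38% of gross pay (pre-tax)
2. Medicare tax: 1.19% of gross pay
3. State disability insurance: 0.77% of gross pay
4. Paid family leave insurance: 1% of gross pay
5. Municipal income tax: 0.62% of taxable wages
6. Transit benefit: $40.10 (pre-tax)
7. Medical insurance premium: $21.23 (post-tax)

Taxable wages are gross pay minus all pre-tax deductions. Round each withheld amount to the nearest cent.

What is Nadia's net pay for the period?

$566.55

Transit benefit: $40.10
SIMPLE IRA contribution: $689.15 × 0.0538 = $37.08
Pre-tax total = $40.10 + $37.08 = $77.18
Taxable wages = $689.15 − $77.18 = $611.97
Municipal income tax: $611.97 × 0.0062 = $3.79
Paid family leave insurance: $689.15 × 0.01 = $6.89
Medicare tax: $689.15 × 0.0119 = $8.20
State disability insurance: $689.15 × 0.0077 = $5.31
Medical insurance premium: $21.23
Total deductions = $40.10 + $37.08 + $3.79 + $6.89 + $8.20 + $5.31 + $21.23 = $122.60
Net pay = $689.15 − $122.60 = $566.55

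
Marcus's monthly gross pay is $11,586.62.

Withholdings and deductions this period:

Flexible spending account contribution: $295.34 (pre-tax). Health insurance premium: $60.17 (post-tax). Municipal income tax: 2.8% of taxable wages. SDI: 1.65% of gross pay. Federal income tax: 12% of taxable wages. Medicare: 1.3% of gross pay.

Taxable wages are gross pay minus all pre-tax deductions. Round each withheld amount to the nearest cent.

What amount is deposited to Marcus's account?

Flexible spending account contribution: $295.34
Taxable wages = $11,586.62 − $295.34 = $11,291.28
Municipal income tax: $11,291.28 × 0.028 = $316.16
Federal income tax: $11,291.28 × 0.12 = $1,354.95
Medicare: $11,586.62 × 0.013 = $150.63
SDI: $11,586.62 × 0.0165 = $191.18
Health insurance premium: $60.17
Total deductions = $295.34 + $316.16 + $1,354.95 + $150.63 + $191.18 + $60.17 = $2,368.43
Net pay = $11,586.62 − $2,368.43 = $9,218.19

$9,218.19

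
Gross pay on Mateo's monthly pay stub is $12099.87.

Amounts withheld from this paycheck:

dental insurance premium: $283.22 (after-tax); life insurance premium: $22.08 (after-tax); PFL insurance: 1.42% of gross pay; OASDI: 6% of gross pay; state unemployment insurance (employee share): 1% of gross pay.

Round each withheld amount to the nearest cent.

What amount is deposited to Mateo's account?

State unemployment insurance (employee share): $12099.87 × 0.01 = $121.00
OASDI: $12099.87 × 0.06 = $725.99
PFL insurance: $12099.87 × 0.0142 = $171.82
Dental insurance premium: $283.22
Life insurance premium: $22.08
Total deductions = $121.00 + $725.99 + $171.82 + $283.22 + $22.08 = $1324.11
Net pay = $12099.87 − $1324.11 = $10775.76

$10775.76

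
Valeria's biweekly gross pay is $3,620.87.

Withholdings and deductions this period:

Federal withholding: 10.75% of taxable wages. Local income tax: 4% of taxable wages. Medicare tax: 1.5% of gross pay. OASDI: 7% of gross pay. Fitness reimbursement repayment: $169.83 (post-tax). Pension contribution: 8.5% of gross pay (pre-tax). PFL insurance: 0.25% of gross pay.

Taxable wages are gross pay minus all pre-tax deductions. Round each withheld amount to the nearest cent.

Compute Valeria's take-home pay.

$2,337.77

Pension contribution: $3,620.87 × 0.085 = $307.77
Taxable wages = $3,620.87 − $307.77 = $3,313.10
Local income tax: $3,313.10 × 0.04 = $132.52
Federal withholding: $3,313.10 × 0.1075 = $356.16
OASDI: $3,620.87 × 0.07 = $253.46
PFL insurance: $3,620.87 × 0.0025 = $9.05
Medicare tax: $3,620.87 × 0.015 = $54.31
Fitness reimbursement repayment: $169.83
Total deductions = $307.77 + $132.52 + $356.16 + $253.46 + $9.05 + $54.31 + $169.83 = $1,283.10
Net pay = $3,620.87 − $1,283.10 = $2,337.77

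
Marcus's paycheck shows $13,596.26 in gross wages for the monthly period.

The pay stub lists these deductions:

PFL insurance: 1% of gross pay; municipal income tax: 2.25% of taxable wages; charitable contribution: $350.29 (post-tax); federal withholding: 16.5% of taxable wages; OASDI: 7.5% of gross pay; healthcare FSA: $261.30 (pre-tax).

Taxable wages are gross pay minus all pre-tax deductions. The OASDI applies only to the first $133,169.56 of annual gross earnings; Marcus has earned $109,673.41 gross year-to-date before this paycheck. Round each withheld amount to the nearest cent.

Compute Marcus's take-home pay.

$9,328.68

Healthcare FSA: $261.30
Taxable wages = $13,596.26 − $261.30 = $13,334.96
Federal withholding: $13,334.96 × 0.165 = $2,200.27
Municipal income tax: $13,334.96 × 0.0225 = $300.04
OASDI: cap not yet reached, full $13,596.26 is subject → $13,596.26 × 0.075 = $1,019.72
PFL insurance: $13,596.26 × 0.01 = $135.96
Charitable contribution: $350.29
Total deductions = $261.30 + $2,200.27 + $300.04 + $1,019.72 + $135.96 + $350.29 = $4,267.58
Net pay = $13,596.26 − $4,267.58 = $9,328.68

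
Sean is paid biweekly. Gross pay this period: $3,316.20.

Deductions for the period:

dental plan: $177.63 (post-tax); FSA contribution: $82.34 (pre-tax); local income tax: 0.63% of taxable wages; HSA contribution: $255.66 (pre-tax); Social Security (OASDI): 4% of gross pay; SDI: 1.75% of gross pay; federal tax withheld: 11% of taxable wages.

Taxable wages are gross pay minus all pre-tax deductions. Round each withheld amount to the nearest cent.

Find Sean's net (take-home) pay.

HSA contribution: $255.66
FSA contribution: $82.34
Pre-tax total = $255.66 + $82.34 = $338.00
Taxable wages = $3,316.20 − $338.00 = $2,978.20
Federal tax withheld: $2,978.20 × 0.11 = $327.60
Local income tax: $2,978.20 × 0.0063 = $18.76
Social Security (OASDI): $3,316.20 × 0.04 = $132.65
SDI: $3,316.20 × 0.0175 = $58.03
Dental plan: $177.63
Total deductions = $255.66 + $82.34 + $327.60 + $18.76 + $132.65 + $58.03 + $177.63 = $1,052.67
Net pay = $3,316.20 − $1,052.67 = $2,263.53

$2,263.53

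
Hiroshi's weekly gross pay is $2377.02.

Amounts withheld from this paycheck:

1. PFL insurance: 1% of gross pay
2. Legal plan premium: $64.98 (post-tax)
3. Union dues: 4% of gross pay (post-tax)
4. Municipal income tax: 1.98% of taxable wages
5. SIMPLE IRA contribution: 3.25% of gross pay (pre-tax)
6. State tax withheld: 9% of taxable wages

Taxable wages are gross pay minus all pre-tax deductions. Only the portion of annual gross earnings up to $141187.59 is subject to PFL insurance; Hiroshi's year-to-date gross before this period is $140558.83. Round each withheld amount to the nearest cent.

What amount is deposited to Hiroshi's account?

SIMPLE IRA contribution: $2377.02 × 0.0325 = $77.25
Taxable wages = $2377.02 − $77.25 = $2299.77
Municipal income tax: $2299.77 × 0.0198 = $45.54
State tax withheld: $2299.77 × 0.09 = $206.98
PFL insurance: only $141187.59 − $140558.83 = $628.76 of this check is subject → $628.76 × 0.01 = $6.29
Legal plan premium: $64.98
Union dues: $2377.02 × 0.04 = $95.08
Total deductions = $77.25 + $45.54 + $206.98 + $6.29 + $64.98 + $95.08 = $496.12
Net pay = $2377.02 − $496.12 = $1880.90

$1880.90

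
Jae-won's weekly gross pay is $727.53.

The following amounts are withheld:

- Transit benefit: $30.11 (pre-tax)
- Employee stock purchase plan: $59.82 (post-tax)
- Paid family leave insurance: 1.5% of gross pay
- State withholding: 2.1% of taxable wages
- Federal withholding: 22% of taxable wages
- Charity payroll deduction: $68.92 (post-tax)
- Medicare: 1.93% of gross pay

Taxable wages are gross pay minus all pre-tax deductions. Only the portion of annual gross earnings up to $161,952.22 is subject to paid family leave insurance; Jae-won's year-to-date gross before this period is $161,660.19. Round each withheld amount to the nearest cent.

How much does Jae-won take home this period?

$382.18

Transit benefit: $30.11
Taxable wages = $727.53 − $30.11 = $697.42
Federal withholding: $697.42 × 0.22 = $153.43
State withholding: $697.42 × 0.021 = $14.65
Medicare: $727.53 × 0.0193 = $14.04
Paid family leave insurance: only $161,952.22 − $161,660.19 = $292.03 of this check is subject → $292.03 × 0.015 = $4.38
Charity payroll deduction: $68.92
Employee stock purchase plan: $59.82
Total deductions = $30.11 + $153.43 + $14.65 + $14.04 + $4.38 + $68.92 + $59.82 = $345.35
Net pay = $727.53 − $345.35 = $382.18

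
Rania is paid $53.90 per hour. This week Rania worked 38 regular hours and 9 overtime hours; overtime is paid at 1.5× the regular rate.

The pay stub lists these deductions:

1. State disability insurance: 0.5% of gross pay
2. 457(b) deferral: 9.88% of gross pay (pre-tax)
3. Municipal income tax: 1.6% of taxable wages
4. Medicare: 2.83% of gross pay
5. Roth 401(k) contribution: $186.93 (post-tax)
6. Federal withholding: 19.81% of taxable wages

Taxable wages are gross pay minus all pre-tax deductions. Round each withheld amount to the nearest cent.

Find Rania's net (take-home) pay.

Regular pay: 38 × $53.90 = $2048.20
Overtime pay: 9 × $53.90 × 1.5 = $727.65
Gross pay = $2048.20 + $727.65 = $2775.85
457(b) deferral: $2775.85 × 0.0988 = $274.25
Taxable wages = $2775.85 − $274.25 = $2501.60
Federal withholding: $2501.60 × 0.1981 = $495.57
Municipal income tax: $2501.60 × 0.016 = $40.03
Medicare: $2775.85 × 0.0283 = $78.56
State disability insurance: $2775.85 × 0.005 = $13.88
Roth 401(k) contribution: $186.93
Total deductions = $274.25 + $495.57 + $40.03 + $78.56 + $13.88 + $186.93 = $1089.22
Net pay = $2775.85 − $1089.22 = $1686.63

$1686.63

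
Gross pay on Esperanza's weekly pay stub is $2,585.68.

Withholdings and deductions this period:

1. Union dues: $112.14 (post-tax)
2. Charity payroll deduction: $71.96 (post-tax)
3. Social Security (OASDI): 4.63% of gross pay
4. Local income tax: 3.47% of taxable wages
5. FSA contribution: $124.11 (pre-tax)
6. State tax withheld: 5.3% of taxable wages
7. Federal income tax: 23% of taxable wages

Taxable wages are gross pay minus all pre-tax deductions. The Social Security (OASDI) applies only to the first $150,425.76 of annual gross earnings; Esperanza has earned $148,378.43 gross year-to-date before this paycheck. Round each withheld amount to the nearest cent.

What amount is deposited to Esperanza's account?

FSA contribution: $124.11
Taxable wages = $2,585.68 − $124.11 = $2,461.57
Local income tax: $2,461.57 × 0.0347 = $85.42
State tax withheld: $2,461.57 × 0.053 = $130.46
Federal income tax: $2,461.57 × 0.23 = $566.16
Social Security (OASDI): only $150,425.76 − $148,378.43 = $2,047.33 of this check is subject → $2,047.33 × 0.0463 = $94.79
Union dues: $112.14
Charity payroll deduction: $71.96
Total deductions = $124.11 + $85.42 + $130.46 + $566.16 + $94.79 + $112.14 + $71.96 = $1,185.04
Net pay = $2,585.68 − $1,185.04 = $1,400.64

$1,400.64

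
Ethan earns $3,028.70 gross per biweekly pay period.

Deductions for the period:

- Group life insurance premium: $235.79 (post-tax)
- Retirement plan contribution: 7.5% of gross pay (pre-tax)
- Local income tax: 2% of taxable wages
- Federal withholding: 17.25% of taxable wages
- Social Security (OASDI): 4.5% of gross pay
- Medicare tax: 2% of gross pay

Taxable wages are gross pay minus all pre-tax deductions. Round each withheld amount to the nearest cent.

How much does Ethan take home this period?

Retirement plan contribution: $3,028.70 × 0.075 = $227.15
Taxable wages = $3,028.70 − $227.15 = $2,801.55
Federal withholding: $2,801.55 × 0.1725 = $483.27
Local income tax: $2,801.55 × 0.02 = $56.03
Medicare tax: $3,028.70 × 0.02 = $60.57
Social Security (OASDI): $3,028.70 × 0.045 = $136.29
Group life insurance premium: $235.79
Total deductions = $227.15 + $483.27 + $56.03 + $60.57 + $136.29 + $235.79 = $1,199.10
Net pay = $3,028.70 − $1,199.10 = $1,829.60

$1,829.60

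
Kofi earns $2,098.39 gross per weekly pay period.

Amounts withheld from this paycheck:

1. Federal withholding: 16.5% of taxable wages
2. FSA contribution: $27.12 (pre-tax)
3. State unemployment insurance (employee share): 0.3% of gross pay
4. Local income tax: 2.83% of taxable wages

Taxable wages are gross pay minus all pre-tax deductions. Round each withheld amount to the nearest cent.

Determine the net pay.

FSA contribution: $27.12
Taxable wages = $2,098.39 − $27.12 = $2,071.27
Federal withholding: $2,071.27 × 0.165 = $341.76
Local income tax: $2,071.27 × 0.0283 = $58.62
State unemployment insurance (employee share): $2,098.39 × 0.003 = $6.30
Total deductions = $27.12 + $341.76 + $58.62 + $6.30 = $433.80
Net pay = $2,098.39 − $433.80 = $1,664.59

$1,664.59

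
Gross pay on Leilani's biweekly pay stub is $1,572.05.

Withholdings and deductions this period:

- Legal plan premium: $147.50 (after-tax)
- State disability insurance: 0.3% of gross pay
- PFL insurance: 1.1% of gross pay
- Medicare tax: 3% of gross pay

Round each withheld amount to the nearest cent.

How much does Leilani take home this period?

PFL insurance: $1,572.05 × 0.011 = $17.29
Medicare tax: $1,572.05 × 0.03 = $47.16
State disability insurance: $1,572.05 × 0.003 = $4.72
Legal plan premium: $147.50
Total deductions = $17.29 + $47.16 + $4.72 + $147.50 = $216.67
Net pay = $1,572.05 − $216.67 = $1,355.38

$1,355.38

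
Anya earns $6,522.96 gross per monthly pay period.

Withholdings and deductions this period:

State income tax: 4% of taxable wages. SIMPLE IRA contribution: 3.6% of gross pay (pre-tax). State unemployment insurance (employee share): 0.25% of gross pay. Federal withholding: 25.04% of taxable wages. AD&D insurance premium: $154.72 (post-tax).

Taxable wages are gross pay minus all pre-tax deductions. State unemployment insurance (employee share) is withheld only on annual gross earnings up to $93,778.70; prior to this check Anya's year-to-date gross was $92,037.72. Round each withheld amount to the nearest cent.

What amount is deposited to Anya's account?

SIMPLE IRA contribution: $6,522.96 × 0.036 = $234.83
Taxable wages = $6,522.96 − $234.83 = $6,288.13
State income tax: $6,288.13 × 0.04 = $251.53
Federal withholding: $6,288.13 × 0.2504 = $1,574.55
State unemployment insurance (employee share): only $93,778.70 − $92,037.72 = $1,740.98 of this check is subject → $1,740.98 × 0.0025 = $4.35
AD&D insurance premium: $154.72
Total deductions = $234.83 + $251.53 + $1,574.55 + $4.35 + $154.72 = $2,219.98
Net pay = $6,522.96 − $2,219.98 = $4,302.98

$4,302.98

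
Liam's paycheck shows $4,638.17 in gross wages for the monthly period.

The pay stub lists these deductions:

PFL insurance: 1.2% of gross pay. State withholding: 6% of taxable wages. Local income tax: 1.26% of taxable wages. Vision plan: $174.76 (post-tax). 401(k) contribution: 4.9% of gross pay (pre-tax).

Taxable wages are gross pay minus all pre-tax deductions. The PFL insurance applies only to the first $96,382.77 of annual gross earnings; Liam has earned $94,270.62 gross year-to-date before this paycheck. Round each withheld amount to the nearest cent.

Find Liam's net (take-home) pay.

$3,890.56

401(k) contribution: $4,638.17 × 0.049 = $227.27
Taxable wages = $4,638.17 − $227.27 = $4,410.90
State withholding: $4,410.90 × 0.06 = $264.65
Local income tax: $4,410.90 × 0.0126 = $55.58
PFL insurance: only $96,382.77 − $94,270.62 = $2,112.15 of this check is subject → $2,112.15 × 0.012 = $25.35
Vision plan: $174.76
Total deductions = $227.27 + $264.65 + $55.58 + $25.35 + $174.76 = $747.61
Net pay = $4,638.17 − $747.61 = $3,890.56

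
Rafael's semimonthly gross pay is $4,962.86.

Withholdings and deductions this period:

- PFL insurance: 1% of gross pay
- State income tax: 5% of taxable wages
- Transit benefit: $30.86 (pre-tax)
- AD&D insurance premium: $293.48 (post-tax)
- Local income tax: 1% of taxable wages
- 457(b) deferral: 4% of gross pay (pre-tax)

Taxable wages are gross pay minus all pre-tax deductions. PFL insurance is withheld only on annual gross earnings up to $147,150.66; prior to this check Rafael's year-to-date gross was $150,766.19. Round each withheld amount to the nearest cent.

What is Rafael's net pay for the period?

$4,156.01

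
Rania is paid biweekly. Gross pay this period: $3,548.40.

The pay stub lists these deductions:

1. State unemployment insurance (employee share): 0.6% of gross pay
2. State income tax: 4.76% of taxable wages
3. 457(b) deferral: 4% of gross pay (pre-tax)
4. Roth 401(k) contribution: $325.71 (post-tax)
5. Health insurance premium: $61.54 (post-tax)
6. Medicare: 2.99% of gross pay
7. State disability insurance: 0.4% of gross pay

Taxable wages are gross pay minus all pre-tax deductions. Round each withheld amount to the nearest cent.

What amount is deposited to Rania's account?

457(b) deferral: $3,548.40 × 0.04 = $141.94
Taxable wages = $3,548.40 − $141.94 = $3,406.46
State income tax: $3,406.46 × 0.0476 = $162.15
State unemployment insurance (employee share): $3,548.40 × 0.006 = $21.29
Medicare: $3,548.40 × 0.0299 = $106.10
State disability insurance: $3,548.40 × 0.004 = $14.19
Health insurance premium: $61.54
Roth 401(k) contribution: $325.71
Total deductions = $141.94 + $162.15 + $21.29 + $106.10 + $14.19 + $61.54 + $325.71 = $832.92
Net pay = $3,548.40 − $832.92 = $2,715.48

$2,715.48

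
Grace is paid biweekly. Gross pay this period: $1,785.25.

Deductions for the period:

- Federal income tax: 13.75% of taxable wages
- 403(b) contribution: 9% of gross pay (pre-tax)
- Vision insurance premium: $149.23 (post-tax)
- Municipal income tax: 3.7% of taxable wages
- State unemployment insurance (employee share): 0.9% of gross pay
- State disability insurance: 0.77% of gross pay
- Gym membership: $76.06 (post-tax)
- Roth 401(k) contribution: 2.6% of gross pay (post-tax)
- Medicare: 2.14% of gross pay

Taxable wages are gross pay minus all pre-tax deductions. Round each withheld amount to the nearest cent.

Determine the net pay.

$1,001.36

403(b) contribution: $1,785.25 × 0.09 = $160.67
Taxable wages = $1,785.25 − $160.67 = $1,624.58
Federal income tax: $1,624.58 × 0.1375 = $223.38
Municipal income tax: $1,624.58 × 0.037 = $60.11
State unemployment insurance (employee share): $1,785.25 × 0.009 = $16.07
Medicare: $1,785.25 × 0.0214 = $38.20
State disability insurance: $1,785.25 × 0.0077 = $13.75
Vision insurance premium: $149.23
Gym membership: $76.06
Roth 401(k) contribution: $1,785.25 × 0.026 = $46.42
Total deductions = $160.67 + $223.38 + $60.11 + $16.07 + $38.20 + $13.75 + $149.23 + $76.06 + $46.42 = $783.89
Net pay = $1,785.25 − $783.89 = $1,001.36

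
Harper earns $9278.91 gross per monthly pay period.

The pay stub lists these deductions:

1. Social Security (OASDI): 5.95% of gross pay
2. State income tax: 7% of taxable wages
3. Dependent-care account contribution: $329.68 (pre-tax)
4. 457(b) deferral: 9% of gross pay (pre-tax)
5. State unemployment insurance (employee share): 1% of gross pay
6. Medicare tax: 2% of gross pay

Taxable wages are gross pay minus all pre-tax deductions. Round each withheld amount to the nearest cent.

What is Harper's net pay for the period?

$6715.67

Dependent-care account contribution: $329.68
457(b) deferral: $9278.91 × 0.09 = $835.10
Pre-tax total = $329.68 + $835.10 = $1164.78
Taxable wages = $9278.91 − $1164.78 = $8114.13
State income tax: $8114.13 × 0.07 = $567.99
Medicare tax: $9278.91 × 0.02 = $185.58
Social Security (OASDI): $9278.91 × 0.0595 = $552.10
State unemployment insurance (employee share): $9278.91 × 0.01 = $92.79
Total deductions = $329.68 + $835.10 + $567.99 + $185.58 + $552.10 + $92.79 = $2563.24
Net pay = $9278.91 − $2563.24 = $6715.67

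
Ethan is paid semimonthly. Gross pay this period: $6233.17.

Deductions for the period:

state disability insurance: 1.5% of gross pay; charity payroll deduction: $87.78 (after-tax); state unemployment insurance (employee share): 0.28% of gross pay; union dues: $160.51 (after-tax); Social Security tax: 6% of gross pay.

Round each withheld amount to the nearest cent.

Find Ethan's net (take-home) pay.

State unemployment insurance (employee share): $6233.17 × 0.0028 = $17.45
State disability insurance: $6233.17 × 0.015 = $93.50
Social Security tax: $6233.17 × 0.06 = $373.99
Union dues: $160.51
Charity payroll deduction: $87.78
Total deductions = $17.45 + $93.50 + $373.99 + $160.51 + $87.78 = $733.23
Net pay = $6233.17 − $733.23 = $5499.94

$5499.94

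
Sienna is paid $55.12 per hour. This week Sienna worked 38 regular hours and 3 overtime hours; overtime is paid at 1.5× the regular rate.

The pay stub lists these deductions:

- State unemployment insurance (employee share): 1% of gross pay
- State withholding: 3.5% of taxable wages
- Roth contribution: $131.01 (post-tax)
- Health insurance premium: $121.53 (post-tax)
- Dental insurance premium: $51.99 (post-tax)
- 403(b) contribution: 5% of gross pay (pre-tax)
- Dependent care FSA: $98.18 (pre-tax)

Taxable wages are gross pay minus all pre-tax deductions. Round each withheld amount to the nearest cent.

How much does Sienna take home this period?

Regular pay: 38 × $55.12 = $2,094.56
Overtime pay: 3 × $55.12 × 1.5 = $248.04
Gross pay = $2,094.56 + $248.04 = $2,342.60
Dependent care FSA: $98.18
403(b) contribution: $2,342.60 × 0.05 = $117.13
Pre-tax total = $98.18 + $117.13 = $215.31
Taxable wages = $2,342.60 − $215.31 = $2,127.29
State withholding: $2,127.29 × 0.035 = $74.46
State unemployment insurance (employee share): $2,342.60 × 0.01 = $23.43
Roth contribution: $131.01
Dental insurance premium: $51.99
Health insurance premium: $121.53
Total deductions = $98.18 + $117.13 + $74.46 + $23.43 + $131.01 + $51.99 + $121.53 = $617.73
Net pay = $2,342.60 − $617.73 = $1,724.87

$1,724.87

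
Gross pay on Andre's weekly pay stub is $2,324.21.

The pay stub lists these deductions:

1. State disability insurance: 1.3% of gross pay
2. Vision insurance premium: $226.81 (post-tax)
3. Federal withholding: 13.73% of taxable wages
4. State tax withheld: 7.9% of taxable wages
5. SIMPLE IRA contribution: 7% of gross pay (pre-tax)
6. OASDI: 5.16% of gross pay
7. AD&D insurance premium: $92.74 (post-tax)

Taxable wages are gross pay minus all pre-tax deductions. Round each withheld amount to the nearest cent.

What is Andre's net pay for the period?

$1,224.29

SIMPLE IRA contribution: $2,324.21 × 0.07 = $162.69
Taxable wages = $2,324.21 − $162.69 = $2,161.52
State tax withheld: $2,161.52 × 0.079 = $170.76
Federal withholding: $2,161.52 × 0.1373 = $296.78
OASDI: $2,324.21 × 0.0516 = $119.93
State disability insurance: $2,324.21 × 0.013 = $30.21
AD&D insurance premium: $92.74
Vision insurance premium: $226.81
Total deductions = $162.69 + $170.76 + $296.78 + $119.93 + $30.21 + $92.74 + $226.81 = $1,099.92
Net pay = $2,324.21 − $1,099.92 = $1,224.29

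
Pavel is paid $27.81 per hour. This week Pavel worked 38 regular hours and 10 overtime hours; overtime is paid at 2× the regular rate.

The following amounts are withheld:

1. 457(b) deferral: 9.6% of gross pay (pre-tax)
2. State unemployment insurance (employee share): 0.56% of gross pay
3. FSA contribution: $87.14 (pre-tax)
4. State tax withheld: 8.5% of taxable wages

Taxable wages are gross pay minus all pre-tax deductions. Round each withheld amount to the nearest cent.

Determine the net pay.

$1,245.43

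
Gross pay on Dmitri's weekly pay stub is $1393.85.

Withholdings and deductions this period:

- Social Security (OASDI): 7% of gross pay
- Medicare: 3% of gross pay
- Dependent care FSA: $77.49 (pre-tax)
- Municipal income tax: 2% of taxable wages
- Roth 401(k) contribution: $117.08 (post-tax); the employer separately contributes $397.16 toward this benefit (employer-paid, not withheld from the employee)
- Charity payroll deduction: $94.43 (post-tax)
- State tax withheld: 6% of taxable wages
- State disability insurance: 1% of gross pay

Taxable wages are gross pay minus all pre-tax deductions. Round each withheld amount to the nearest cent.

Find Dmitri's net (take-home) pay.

$846.21

Dependent care FSA: $77.49
Taxable wages = $1393.85 − $77.49 = $1316.36
State tax withheld: $1316.36 × 0.06 = $78.98
Municipal income tax: $1316.36 × 0.02 = $26.33
State disability insurance: $1393.85 × 0.01 = $13.94
Social Security (OASDI): $1393.85 × 0.07 = $97.57
Medicare: $1393.85 × 0.03 = $41.82
Charity payroll deduction: $94.43
Roth 401(k) contribution: $117.08
(Employer's $397.16 toward Roth 401(k) contribution is not withheld from the employee.)
Total deductions = $77.49 + $78.98 + $26.33 + $13.94 + $97.57 + $41.82 + $94.43 + $117.08 = $547.64
Net pay = $1393.85 − $547.64 = $846.21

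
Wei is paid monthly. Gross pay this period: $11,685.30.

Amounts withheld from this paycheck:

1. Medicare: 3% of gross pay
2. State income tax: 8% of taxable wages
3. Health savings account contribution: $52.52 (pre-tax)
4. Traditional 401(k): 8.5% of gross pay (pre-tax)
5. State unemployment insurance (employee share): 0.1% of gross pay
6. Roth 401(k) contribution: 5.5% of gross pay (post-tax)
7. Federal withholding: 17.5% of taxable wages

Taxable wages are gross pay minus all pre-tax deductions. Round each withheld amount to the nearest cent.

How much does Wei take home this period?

$6,921.51

Health savings account contribution: $52.52
Traditional 401(k): $11,685.30 × 0.085 = $993.25
Pre-tax total = $52.52 + $993.25 = $1,045.77
Taxable wages = $11,685.30 − $1,045.77 = $10,639.53
State income tax: $10,639.53 × 0.08 = $851.16
Federal withholding: $10,639.53 × 0.175 = $1,861.92
State unemployment insurance (employee share): $11,685.30 × 0.001 = $11.69
Medicare: $11,685.30 × 0.03 = $350.56
Roth 401(k) contribution: $11,685.30 × 0.055 = $642.69
Total deductions = $52.52 + $993.25 + $851.16 + $1,861.92 + $11.69 + $350.56 + $642.69 = $4,763.79
Net pay = $11,685.30 − $4,763.79 = $6,921.51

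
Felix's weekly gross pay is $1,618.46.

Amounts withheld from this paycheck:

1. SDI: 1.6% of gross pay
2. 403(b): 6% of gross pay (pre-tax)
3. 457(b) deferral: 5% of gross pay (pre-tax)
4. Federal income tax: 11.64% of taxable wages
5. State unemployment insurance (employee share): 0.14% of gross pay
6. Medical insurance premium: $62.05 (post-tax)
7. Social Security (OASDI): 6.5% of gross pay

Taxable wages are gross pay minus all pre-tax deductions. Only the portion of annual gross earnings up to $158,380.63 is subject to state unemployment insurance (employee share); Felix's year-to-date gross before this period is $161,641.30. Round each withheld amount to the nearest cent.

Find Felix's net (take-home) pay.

403(b): $1,618.46 × 0.06 = $97.11
457(b) deferral: $1,618.46 × 0.05 = $80.92
Pre-tax total = $97.11 + $80.92 = $178.03
Taxable wages = $1,618.46 − $178.03 = $1,440.43
Federal income tax: $1,440.43 × 0.1164 = $167.67
State unemployment insurance (employee share): annual cap $158,380.63 already reached (YTD $161,641.30), so $0.00
Social Security (OASDI): $1,618.46 × 0.065 = $105.20
SDI: $1,618.46 × 0.016 = $25.90
Medical insurance premium: $62.05
Total deductions = $97.11 + $80.92 + $167.67 + $0.00 + $105.20 + $25.90 + $62.05 = $538.85
Net pay = $1,618.46 − $538.85 = $1,079.61

$1,079.61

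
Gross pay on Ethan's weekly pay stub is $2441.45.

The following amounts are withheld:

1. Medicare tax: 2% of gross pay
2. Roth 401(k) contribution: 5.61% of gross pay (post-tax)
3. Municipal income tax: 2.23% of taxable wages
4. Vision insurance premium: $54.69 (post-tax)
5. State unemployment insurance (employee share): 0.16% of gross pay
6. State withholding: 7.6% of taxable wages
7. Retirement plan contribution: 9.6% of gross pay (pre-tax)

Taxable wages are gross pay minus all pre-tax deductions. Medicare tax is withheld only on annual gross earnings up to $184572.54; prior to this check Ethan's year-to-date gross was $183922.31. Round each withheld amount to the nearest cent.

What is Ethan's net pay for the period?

$1781.54

Retirement plan contribution: $2441.45 × 0.096 = $234.38
Taxable wages = $2441.45 − $234.38 = $2207.07
State withholding: $2207.07 × 0.076 = $167.74
Municipal income tax: $2207.07 × 0.0223 = $49.22
State unemployment insurance (employee share): $2441.45 × 0.0016 = $3.91
Medicare tax: only $184572.54 − $183922.31 = $650.23 of this check is subject → $650.23 × 0.02 = $13.00
Vision insurance premium: $54.69
Roth 401(k) contribution: $2441.45 × 0.0561 = $136.97
Total deductions = $234.38 + $167.74 + $49.22 + $3.91 + $13.00 + $54.69 + $136.97 = $659.91
Net pay = $2441.45 − $659.91 = $1781.54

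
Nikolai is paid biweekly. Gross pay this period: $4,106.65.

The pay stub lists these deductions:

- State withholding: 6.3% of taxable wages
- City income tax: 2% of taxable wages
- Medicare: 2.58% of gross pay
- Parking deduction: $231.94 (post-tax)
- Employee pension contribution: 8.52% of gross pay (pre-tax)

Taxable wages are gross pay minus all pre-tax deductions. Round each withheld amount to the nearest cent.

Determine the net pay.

$3,107.05

Employee pension contribution: $4,106.65 × 0.0852 = $349.89
Taxable wages = $4,106.65 − $349.89 = $3,756.76
State withholding: $3,756.76 × 0.063 = $236.68
City income tax: $3,756.76 × 0.02 = $75.14
Medicare: $4,106.65 × 0.0258 = $105.95
Parking deduction: $231.94
Total deductions = $349.89 + $236.68 + $75.14 + $105.95 + $231.94 = $999.60
Net pay = $4,106.65 − $999.60 = $3,107.05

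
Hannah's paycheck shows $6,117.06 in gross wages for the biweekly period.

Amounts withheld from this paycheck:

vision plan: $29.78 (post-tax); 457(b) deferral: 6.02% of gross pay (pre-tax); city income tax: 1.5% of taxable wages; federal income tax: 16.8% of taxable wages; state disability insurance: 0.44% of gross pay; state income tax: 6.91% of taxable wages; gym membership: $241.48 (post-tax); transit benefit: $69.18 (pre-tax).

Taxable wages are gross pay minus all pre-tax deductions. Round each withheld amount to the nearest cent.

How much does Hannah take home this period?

$3,949.62

Transit benefit: $69.18
457(b) deferral: $6,117.06 × 0.0602 = $368.25
Pre-tax total = $69.18 + $368.25 = $437.43
Taxable wages = $6,117.06 − $437.43 = $5,679.63
Federal income tax: $5,679.63 × 0.168 = $954.18
City income tax: $5,679.63 × 0.015 = $85.19
State income tax: $5,679.63 × 0.0691 = $392.46
State disability insurance: $6,117.06 × 0.0044 = $26.92
Vision plan: $29.78
Gym membership: $241.48
Total deductions = $69.18 + $368.25 + $954.18 + $85.19 + $392.46 + $26.92 + $29.78 + $241.48 = $2,167.44
Net pay = $6,117.06 − $2,167.44 = $3,949.62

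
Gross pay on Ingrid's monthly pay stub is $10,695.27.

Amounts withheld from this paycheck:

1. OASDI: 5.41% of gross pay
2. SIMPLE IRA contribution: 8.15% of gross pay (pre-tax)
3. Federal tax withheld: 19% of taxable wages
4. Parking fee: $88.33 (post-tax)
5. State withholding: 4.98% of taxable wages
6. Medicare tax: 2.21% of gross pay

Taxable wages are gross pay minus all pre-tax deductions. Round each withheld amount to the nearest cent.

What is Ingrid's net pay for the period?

SIMPLE IRA contribution: $10,695.27 × 0.0815 = $871.66
Taxable wages = $10,695.27 − $871.66 = $9,823.61
Federal tax withheld: $9,823.61 × 0.19 = $1,866.49
State withholding: $9,823.61 × 0.0498 = $489.22
OASDI: $10,695.27 × 0.0541 = $578.61
Medicare tax: $10,695.27 × 0.0221 = $236.37
Parking fee: $88.33
Total deductions = $871.66 + $1,866.49 + $489.22 + $578.61 + $236.37 + $88.33 = $4,130.68
Net pay = $10,695.27 − $4,130.68 = $6,564.59

$6,564.59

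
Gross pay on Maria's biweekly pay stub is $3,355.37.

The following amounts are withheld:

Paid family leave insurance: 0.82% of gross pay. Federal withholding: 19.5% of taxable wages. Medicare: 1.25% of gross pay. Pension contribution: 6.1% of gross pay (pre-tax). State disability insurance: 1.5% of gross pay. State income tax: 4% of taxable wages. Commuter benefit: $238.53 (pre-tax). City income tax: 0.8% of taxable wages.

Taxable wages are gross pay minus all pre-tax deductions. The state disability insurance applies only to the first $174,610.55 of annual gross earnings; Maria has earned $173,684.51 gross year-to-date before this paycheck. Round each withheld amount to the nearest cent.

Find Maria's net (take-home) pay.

$2,121.16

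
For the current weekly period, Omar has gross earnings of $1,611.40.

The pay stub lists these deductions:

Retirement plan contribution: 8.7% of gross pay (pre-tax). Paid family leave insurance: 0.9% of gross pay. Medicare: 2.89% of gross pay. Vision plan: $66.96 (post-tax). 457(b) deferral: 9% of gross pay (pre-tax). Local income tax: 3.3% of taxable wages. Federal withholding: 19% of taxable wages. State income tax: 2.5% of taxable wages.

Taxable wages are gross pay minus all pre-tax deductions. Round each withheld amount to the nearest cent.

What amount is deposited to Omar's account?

$869.27

Retirement plan contribution: $1,611.40 × 0.087 = $140.19
457(b) deferral: $1,611.40 × 0.09 = $145.03
Pre-tax total = $140.19 + $145.03 = $285.22
Taxable wages = $1,611.40 − $285.22 = $1,326.18
Local income tax: $1,326.18 × 0.033 = $43.76
Federal withholding: $1,326.18 × 0.19 = $251.97
State income tax: $1,326.18 × 0.025 = $33.15
Paid family leave insurance: $1,611.40 × 0.009 = $14.50
Medicare: $1,611.40 × 0.0289 = $46.57
Vision plan: $66.96
Total deductions = $140.19 + $145.03 + $43.76 + $251.97 + $33.15 + $14.50 + $46.57 + $66.96 = $742.13
Net pay = $1,611.40 − $742.13 = $869.27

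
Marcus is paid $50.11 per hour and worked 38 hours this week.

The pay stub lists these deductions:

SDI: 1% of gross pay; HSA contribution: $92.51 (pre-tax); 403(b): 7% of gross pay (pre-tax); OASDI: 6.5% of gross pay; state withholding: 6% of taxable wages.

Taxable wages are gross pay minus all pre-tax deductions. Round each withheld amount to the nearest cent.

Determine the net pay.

Gross pay: 38 × $50.11 = $1,904.18
403(b): $1,904.18 × 0.07 = $133.29
HSA contribution: $92.51
Pre-tax total = $133.29 + $92.51 = $225.80
Taxable wages = $1,904.18 − $225.80 = $1,678.38
State withholding: $1,678.38 × 0.06 = $100.70
SDI: $1,904.18 × 0.01 = $19.04
OASDI: $1,904.18 × 0.065 = $123.77
Total deductions = $133.29 + $92.51 + $100.70 + $19.04 + $123.77 = $469.31
Net pay = $1,904.18 − $469.31 = $1,434.87

$1,434.87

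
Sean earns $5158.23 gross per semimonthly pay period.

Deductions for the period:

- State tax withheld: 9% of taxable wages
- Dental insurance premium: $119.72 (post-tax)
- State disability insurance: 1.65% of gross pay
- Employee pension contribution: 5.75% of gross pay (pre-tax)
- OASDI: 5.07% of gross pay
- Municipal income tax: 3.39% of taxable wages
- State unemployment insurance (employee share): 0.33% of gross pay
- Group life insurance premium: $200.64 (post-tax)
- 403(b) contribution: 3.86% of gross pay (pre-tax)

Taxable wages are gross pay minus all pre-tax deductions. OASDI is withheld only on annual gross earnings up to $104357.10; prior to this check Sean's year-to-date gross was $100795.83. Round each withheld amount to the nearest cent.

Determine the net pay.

$3481.78

403(b) contribution: $5158.23 × 0.0386 = $199.11
Employee pension contribution: $5158.23 × 0.0575 = $296.60
Pre-tax total = $199.11 + $296.60 = $495.71
Taxable wages = $5158.23 − $495.71 = $4662.52
State tax withheld: $4662.52 × 0.09 = $419.63
Municipal income tax: $4662.52 × 0.0339 = $158.06
State disability insurance: $5158.23 × 0.0165 = $85.11
State unemployment insurance (employee share): $5158.23 × 0.0033 = $17.02
OASDI: only $104357.10 − $100795.83 = $3561.27 of this check is subject → $3561.27 × 0.0507 = $180.56
Dental insurance premium: $119.72
Group life insurance premium: $200.64
Total deductions = $199.11 + $296.60 + $419.63 + $158.06 + $85.11 + $17.02 + $180.56 + $119.72 + $200.64 = $1676.45
Net pay = $5158.23 − $1676.45 = $3481.78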